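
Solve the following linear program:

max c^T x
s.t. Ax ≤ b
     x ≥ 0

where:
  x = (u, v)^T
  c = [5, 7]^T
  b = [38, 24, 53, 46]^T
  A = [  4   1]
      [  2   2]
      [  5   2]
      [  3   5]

Evaluate the objective at each vertex of the feasible region:
  z(0, 0) = 0
  z(9.5, 0) = 47.5
  z(8.667, 3.333) = 66.67
  z(7, 5) = 70  ←
  z(0, 9.2) = 64.4
The maximum is at u = 7, v = 5.

u = 7, v = 5, z = 70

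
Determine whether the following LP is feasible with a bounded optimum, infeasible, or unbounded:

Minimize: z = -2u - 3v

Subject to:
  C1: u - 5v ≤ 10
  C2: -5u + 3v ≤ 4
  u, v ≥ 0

Unbounded (objective can decrease without bound)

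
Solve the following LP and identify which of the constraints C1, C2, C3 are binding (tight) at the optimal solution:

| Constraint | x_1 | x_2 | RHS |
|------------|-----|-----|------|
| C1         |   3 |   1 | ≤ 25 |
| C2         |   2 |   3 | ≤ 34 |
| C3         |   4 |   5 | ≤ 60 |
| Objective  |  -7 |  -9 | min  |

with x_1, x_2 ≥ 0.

At x_1 = 5, x_2 = 8, compute slack b - a·x for each constraint:
  C1: 25 − 23 = 2  (slack)
  C2: 34 − 34 = 0  (binding)
  C3: 60 − 60 = 0  (binding)

Optimal: x_1 = 5, x_2 = 8
Binding: C2, C3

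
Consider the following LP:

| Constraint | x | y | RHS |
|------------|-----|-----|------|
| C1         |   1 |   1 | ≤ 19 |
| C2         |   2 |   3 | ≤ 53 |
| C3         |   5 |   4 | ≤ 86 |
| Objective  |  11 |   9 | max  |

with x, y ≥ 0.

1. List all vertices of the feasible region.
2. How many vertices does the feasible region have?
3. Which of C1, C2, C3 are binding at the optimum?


1. (0, 0), (17.2, 0), (10, 9), (4, 15), (0, 17.67)
2. 5
3. C1, C3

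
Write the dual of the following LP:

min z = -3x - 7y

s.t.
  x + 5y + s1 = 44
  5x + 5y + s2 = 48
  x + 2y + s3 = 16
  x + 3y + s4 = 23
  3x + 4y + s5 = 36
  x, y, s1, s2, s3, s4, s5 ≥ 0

Primal min cᵀx s.t. Ax ≤ b, x ≥ 0  →  Dual max −bᵀy s.t. Aᵀy ≥ −c, y ≥ 0.

Maximize: z = -44y1 - 48y2 - 16y3 - 23y4 - 36y5

Subject to:
  y1 + 5y2 + y3 + y4 + 3y5 ≥ 3
  5y1 + 5y2 + 2y3 + 3y4 + 4y5 ≥ 7
  y1, y2, y3, y4, y5 ≥ 0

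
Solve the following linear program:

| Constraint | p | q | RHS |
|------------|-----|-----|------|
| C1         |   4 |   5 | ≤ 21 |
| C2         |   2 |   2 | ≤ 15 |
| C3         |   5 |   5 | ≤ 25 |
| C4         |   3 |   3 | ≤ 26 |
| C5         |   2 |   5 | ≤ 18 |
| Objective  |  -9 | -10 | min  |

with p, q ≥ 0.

Evaluate the objective at each vertex of the feasible region:
  z(0, 0) = 0
  z(5, 0) = -45
  z(4, 1) = -46  ←
  z(1.5, 3) = -43.5
  z(0, 3.6) = -36
The minimum is at p = 4, q = 1.

p = 4, q = 1, z = -46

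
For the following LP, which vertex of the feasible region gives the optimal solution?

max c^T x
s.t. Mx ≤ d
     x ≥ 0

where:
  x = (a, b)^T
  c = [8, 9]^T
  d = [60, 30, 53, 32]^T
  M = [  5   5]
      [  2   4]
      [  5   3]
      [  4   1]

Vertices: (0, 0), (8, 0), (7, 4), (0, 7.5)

Evaluate the objective at each vertex of the feasible region:
  z(0, 0) = 0
  z(8, 0) = 64
  z(7, 4) = 92  ←
  z(0, 7.5) = 67.5
The maximum is at a = 7, b = 4.

(7, 4)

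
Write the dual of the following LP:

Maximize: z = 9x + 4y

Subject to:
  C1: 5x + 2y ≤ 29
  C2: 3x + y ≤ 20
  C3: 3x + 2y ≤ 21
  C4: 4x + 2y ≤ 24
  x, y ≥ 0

Primal max cᵀx s.t. Ax ≤ b, x ≥ 0  →  Dual min bᵀy s.t. Aᵀy ≥ c, y ≥ 0.

Minimize: z = 29y1 + 20y2 + 21y3 + 24y4

Subject to:
  5y1 + 3y2 + 3y3 + 4y4 ≥ 9
  2y1 + y2 + 2y3 + 2y4 ≥ 4
  y1, y2, y3, y4 ≥ 0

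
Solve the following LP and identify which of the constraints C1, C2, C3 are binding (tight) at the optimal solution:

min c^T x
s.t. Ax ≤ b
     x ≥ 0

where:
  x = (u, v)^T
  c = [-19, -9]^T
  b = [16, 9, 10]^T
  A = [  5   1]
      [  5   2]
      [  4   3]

At u = 1, v = 2, compute slack b - a·x for each constraint:
  C1: 16 − 7 = 9  (slack)
  C2: 9 − 9 = 0  (binding)
  C3: 10 − 10 = 0  (binding)

Optimal: u = 1, v = 2
Binding: C2, C3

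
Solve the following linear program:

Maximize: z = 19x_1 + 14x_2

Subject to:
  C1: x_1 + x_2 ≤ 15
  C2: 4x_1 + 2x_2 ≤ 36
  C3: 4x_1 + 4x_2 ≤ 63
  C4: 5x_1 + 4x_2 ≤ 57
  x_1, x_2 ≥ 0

Evaluate the objective at each vertex of the feasible region:
  z(0, 0) = 0
  z(9, 0) = 171
  z(5, 8) = 207  ←
  z(0, 14.25) = 199.5
The maximum is at x_1 = 5, x_2 = 8.

x_1 = 5, x_2 = 8, z = 207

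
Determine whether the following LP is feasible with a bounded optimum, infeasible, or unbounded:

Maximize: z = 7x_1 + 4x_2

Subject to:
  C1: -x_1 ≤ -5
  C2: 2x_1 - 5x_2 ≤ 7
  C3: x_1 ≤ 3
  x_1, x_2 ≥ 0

Infeasible (no feasible solution exists)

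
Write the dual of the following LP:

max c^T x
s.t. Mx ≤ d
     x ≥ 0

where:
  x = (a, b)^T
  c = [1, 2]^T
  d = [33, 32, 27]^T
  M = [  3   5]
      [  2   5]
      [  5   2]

Primal max cᵀx s.t. Ax ≤ b, x ≥ 0  →  Dual min bᵀy s.t. Aᵀy ≥ c, y ≥ 0.

Minimize: z = 33y1 + 32y2 + 27y3

Subject to:
  3y1 + 2y2 + 5y3 ≥ 1
  5y1 + 5y2 + 2y3 ≥ 2
  y1, y2, y3 ≥ 0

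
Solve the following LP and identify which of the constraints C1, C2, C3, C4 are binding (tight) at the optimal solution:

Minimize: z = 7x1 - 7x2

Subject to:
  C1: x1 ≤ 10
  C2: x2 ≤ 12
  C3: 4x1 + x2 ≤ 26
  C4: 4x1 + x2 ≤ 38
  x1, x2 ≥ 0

At x1 = 0, x2 = 12, compute slack b - a·x for each constraint:
  C1: 10 − 0 = 10  (slack)
  C2: 12 − 12 = 0  (binding)
  C3: 26 − 12 = 14  (slack)
  C4: 38 − 12 = 26  (slack)

Optimal: x1 = 0, x2 = 12
Binding: C2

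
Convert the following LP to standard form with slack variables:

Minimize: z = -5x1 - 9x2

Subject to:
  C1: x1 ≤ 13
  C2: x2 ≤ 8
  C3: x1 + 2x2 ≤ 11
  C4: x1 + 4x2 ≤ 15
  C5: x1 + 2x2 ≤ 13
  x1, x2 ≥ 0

min z = -5x1 - 9x2

s.t.
  x1 + s1 = 13
  x2 + s2 = 8
  x1 + 2x2 + s3 = 11
  x1 + 4x2 + s4 = 15
  x1 + 2x2 + s5 = 13
  x1, x2, s1, s2, s3, s4, s5 ≥ 0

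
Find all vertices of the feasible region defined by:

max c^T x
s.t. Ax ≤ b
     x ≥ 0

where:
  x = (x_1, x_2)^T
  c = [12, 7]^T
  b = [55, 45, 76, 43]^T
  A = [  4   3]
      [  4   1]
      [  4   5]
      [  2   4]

(0, 0), (11.25, 0), (10, 5), (9.1, 6.2), (0, 10.75)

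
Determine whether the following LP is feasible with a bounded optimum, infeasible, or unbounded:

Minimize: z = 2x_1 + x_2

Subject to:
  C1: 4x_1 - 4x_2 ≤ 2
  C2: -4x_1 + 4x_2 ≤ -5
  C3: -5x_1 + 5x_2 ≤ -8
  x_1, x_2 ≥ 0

Infeasible (no feasible solution exists)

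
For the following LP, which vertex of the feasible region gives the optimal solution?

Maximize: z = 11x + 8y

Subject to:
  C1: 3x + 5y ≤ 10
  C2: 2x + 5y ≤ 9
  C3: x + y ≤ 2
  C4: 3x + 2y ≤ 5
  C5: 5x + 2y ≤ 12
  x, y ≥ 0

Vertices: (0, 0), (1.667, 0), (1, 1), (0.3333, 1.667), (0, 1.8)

Evaluate the objective at each vertex of the feasible region:
  z(0, 0) = 0
  z(1.667, 0) = 18.33
  z(1, 1) = 19  ←
  z(0.3333, 1.667) = 17
  z(0, 1.8) = 14.4
The maximum is at x = 1, y = 1.

(1, 1)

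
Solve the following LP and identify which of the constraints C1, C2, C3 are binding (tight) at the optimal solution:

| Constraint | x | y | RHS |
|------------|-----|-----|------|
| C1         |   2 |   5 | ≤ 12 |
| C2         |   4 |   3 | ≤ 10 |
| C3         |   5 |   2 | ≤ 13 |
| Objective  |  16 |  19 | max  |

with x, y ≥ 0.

At x = 1, y = 2, compute slack b - a·x for each constraint:
  C1: 12 − 12 = 0  (binding)
  C2: 10 − 10 = 0  (binding)
  C3: 13 − 9 = 4  (slack)

Optimal: x = 1, y = 2
Binding: C1, C2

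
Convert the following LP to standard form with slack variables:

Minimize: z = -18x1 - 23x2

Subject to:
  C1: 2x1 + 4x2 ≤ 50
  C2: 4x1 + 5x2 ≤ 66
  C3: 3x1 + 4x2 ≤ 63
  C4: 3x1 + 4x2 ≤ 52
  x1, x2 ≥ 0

min z = -18x1 - 23x2

s.t.
  2x1 + 4x2 + s1 = 50
  4x1 + 5x2 + s2 = 66
  3x1 + 4x2 + s3 = 63
  3x1 + 4x2 + s4 = 52
  x1, x2, s1, s2, s3, s4 ≥ 0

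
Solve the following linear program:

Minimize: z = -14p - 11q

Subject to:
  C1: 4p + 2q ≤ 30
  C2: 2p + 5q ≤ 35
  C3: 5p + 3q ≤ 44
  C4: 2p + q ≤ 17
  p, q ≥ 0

Evaluate the objective at each vertex of the feasible region:
  z(0, 0) = 0
  z(7.5, 0) = -105
  z(5, 5) = -125  ←
  z(0, 7) = -77
The minimum is at p = 5, q = 5.

p = 5, q = 5, z = -125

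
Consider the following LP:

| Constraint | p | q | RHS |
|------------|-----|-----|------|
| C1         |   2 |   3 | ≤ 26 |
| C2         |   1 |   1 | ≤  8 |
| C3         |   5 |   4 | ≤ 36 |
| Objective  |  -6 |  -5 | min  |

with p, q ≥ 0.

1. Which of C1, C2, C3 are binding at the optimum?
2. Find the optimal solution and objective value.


1. C2, C3
2. p = 4, q = 4, z = -44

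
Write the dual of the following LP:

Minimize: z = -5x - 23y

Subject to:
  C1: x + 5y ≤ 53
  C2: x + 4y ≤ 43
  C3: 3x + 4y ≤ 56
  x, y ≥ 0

Primal min cᵀx s.t. Ax ≤ b, x ≥ 0  →  Dual max −bᵀy s.t. Aᵀy ≥ −c, y ≥ 0.

Maximize: z = -53y1 - 43y2 - 56y3

Subject to:
  y1 + y2 + 3y3 ≥ 5
  5y1 + 4y2 + 4y3 ≥ 23
  y1, y2, y3 ≥ 0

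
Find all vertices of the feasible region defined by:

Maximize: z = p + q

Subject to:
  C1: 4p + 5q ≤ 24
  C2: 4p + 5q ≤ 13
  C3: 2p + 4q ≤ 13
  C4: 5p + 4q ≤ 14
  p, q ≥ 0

(0, 0), (2.8, 0), (2, 1), (0, 2.6)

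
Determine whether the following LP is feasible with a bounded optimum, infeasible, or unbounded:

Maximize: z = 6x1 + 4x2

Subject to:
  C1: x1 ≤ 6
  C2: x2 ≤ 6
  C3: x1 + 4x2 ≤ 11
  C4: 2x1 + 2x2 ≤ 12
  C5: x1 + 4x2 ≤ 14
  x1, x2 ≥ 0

Feasible with a bounded optimal solution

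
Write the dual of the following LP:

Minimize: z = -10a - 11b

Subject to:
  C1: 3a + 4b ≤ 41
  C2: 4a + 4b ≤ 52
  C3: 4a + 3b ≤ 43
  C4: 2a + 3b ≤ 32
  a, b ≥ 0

Primal min cᵀx s.t. Ax ≤ b, x ≥ 0  →  Dual max −bᵀy s.t. Aᵀy ≥ −c, y ≥ 0.

Maximize: z = -41y1 - 52y2 - 43y3 - 32y4

Subject to:
  3y1 + 4y2 + 4y3 + 2y4 ≥ 10
  4y1 + 4y2 + 3y3 + 3y4 ≥ 11
  y1, y2, y3, y4 ≥ 0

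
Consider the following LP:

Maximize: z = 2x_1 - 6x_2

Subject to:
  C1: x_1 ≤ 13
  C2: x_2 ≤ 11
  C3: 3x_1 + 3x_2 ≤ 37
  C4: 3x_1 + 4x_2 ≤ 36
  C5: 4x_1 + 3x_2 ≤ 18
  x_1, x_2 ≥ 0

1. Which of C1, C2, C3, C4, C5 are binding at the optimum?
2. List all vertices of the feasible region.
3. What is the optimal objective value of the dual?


1. C5
2. (0, 0), (4.5, 0), (0, 6)
3. 9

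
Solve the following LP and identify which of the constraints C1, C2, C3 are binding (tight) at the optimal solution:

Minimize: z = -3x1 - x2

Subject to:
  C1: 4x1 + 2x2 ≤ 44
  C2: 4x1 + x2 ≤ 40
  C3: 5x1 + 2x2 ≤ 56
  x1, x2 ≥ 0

At x1 = 9, x2 = 4, compute slack b - a·x for each constraint:
  C1: 44 − 44 = 0  (binding)
  C2: 40 − 40 = 0  (binding)
  C3: 56 − 53 = 3  (slack)

Optimal: x1 = 9, x2 = 4
Binding: C1, C2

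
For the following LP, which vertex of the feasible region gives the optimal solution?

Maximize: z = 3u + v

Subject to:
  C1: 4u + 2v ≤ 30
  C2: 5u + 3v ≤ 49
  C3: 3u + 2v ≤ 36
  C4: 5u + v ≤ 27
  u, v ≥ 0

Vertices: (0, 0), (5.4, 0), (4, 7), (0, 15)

Evaluate the objective at each vertex of the feasible region:
  z(0, 0) = 0
  z(5.4, 0) = 16.2
  z(4, 7) = 19  ←
  z(0, 15) = 15
The maximum is at u = 4, v = 7.

(4, 7)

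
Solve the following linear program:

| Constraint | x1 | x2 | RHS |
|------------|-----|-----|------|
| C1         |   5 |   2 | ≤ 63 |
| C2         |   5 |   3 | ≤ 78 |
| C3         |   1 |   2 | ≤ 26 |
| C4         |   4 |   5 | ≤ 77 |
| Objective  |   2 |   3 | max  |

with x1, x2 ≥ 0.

Evaluate the objective at each vertex of the feasible region:
  z(0, 0) = 0
  z(12.6, 0) = 25.2
  z(9.471, 7.824) = 42.41
  z(8, 9) = 43  ←
  z(0, 13) = 39
The maximum is at x1 = 8, x2 = 9.

x1 = 8, x2 = 9, z = 43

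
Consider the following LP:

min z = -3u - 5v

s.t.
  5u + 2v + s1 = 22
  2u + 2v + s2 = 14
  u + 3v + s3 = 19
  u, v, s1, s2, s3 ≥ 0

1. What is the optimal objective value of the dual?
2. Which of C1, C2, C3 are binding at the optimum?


1. -33
2. C2, C3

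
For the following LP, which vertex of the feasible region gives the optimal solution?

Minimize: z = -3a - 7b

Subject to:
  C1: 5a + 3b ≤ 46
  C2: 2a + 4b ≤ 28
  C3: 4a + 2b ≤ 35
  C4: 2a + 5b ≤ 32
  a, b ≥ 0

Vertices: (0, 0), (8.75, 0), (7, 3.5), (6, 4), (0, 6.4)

Evaluate the objective at each vertex of the feasible region:
  z(0, 0) = 0
  z(8.75, 0) = -26.25
  z(7, 3.5) = -45.5
  z(6, 4) = -46  ←
  z(0, 6.4) = -44.8
The minimum is at a = 6, b = 4.

(6, 4)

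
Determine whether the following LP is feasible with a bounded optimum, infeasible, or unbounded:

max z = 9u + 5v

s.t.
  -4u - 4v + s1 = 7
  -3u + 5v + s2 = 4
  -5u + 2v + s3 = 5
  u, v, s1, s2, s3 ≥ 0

Unbounded (objective can increase without bound)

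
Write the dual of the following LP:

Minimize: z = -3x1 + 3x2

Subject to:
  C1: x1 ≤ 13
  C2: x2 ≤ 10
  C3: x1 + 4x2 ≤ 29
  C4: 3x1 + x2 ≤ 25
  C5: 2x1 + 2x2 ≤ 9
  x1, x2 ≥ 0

Primal min cᵀx s.t. Ax ≤ b, x ≥ 0  →  Dual max −bᵀy s.t. Aᵀy ≥ −c, y ≥ 0.

Maximize: z = -13y1 - 10y2 - 29y3 - 25y4 - 9y5

Subject to:
  y1 + y3 + 3y4 + 2y5 ≥ 3
  y2 + 4y3 + y4 + 2y5 ≥ -3
  y1, y2, y3, y4, y5 ≥ 0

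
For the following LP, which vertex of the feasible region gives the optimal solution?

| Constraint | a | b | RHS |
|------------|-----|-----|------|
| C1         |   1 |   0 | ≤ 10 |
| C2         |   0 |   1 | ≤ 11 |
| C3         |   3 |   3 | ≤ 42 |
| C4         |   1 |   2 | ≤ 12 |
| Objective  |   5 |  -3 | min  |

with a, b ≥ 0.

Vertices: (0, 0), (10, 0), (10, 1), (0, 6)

Evaluate the objective at each vertex of the feasible region:
  z(0, 0) = 0
  z(10, 0) = 50
  z(10, 1) = 47
  z(0, 6) = -18  ←
The minimum is at a = 0, b = 6.

(0, 6)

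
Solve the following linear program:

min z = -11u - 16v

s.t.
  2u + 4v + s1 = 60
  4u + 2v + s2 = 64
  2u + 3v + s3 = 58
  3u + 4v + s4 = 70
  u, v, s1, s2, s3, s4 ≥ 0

Evaluate the objective at each vertex of the feasible region:
  z(0, 0) = 0
  z(16, 0) = -176
  z(11.6, 8.8) = -268.4
  z(10, 10) = -270  ←
  z(0, 15) = -240
The minimum is at u = 10, v = 10.

u = 10, v = 10, z = -270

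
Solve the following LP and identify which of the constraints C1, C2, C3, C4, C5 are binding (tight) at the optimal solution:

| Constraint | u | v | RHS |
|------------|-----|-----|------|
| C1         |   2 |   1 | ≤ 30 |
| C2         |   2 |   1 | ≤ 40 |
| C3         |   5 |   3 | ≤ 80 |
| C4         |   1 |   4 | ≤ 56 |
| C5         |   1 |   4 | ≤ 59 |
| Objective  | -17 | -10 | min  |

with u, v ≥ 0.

At u = 10, v = 10, compute slack b - a·x for each constraint:
  C1: 30 − 30 = 0  (binding)
  C2: 40 − 30 = 10  (slack)
  C3: 80 − 80 = 0  (binding)
  C4: 56 − 50 = 6  (slack)
  C5: 59 − 50 = 9  (slack)

Optimal: u = 10, v = 10
Binding: C1, C3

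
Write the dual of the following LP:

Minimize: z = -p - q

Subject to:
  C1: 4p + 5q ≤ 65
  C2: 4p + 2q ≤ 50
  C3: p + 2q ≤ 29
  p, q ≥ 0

Primal min cᵀx s.t. Ax ≤ b, x ≥ 0  →  Dual max −bᵀy s.t. Aᵀy ≥ −c, y ≥ 0.

Maximize: z = -65y1 - 50y2 - 29y3

Subject to:
  4y1 + 4y2 + y3 ≥ 1
  5y1 + 2y2 + 2y3 ≥ 1
  y1, y2, y3 ≥ 0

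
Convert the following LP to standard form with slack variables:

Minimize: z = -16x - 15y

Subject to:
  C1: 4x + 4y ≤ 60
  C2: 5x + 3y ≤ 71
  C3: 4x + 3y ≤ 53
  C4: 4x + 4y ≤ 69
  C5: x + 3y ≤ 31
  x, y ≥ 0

min z = -16x - 15y

s.t.
  4x + 4y + s1 = 60
  5x + 3y + s2 = 71
  4x + 3y + s3 = 53
  4x + 4y + s4 = 69
  x + 3y + s5 = 31
  x, y, s1, s2, s3, s4, s5 ≥ 0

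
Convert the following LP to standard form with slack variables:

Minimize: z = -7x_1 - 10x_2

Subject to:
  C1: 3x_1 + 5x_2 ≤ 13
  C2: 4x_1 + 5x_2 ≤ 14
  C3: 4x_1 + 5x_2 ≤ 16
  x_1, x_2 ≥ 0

min z = -7x_1 - 10x_2

s.t.
  3x_1 + 5x_2 + s1 = 13
  4x_1 + 5x_2 + s2 = 14
  4x_1 + 5x_2 + s3 = 16
  x_1, x_2, s1, s2, s3 ≥ 0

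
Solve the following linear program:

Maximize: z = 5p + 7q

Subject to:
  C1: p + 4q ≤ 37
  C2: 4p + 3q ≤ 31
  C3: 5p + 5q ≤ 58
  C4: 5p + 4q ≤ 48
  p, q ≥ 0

Evaluate the objective at each vertex of the feasible region:
  z(0, 0) = 0
  z(7.75, 0) = 38.75
  z(1, 9) = 68  ←
  z(0, 9.25) = 64.75
The maximum is at p = 1, q = 9.

p = 1, q = 9, z = 68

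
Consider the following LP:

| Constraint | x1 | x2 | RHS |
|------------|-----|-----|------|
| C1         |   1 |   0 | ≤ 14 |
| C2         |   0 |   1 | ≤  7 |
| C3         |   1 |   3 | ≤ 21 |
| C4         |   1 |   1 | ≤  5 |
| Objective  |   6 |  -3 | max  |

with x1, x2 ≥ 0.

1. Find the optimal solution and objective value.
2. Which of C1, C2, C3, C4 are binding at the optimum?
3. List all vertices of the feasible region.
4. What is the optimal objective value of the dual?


1. x1 = 5, x2 = 0, z = 30
2. C4
3. (0, 0), (5, 0), (0, 5)
4. 30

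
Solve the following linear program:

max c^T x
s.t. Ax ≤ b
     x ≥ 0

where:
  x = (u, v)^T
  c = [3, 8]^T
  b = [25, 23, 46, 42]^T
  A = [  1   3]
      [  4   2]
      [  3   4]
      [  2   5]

Evaluate the objective at each vertex of the feasible region:
  z(0, 0) = 0
  z(5.75, 0) = 17.25
  z(1.938, 7.625) = 66.81
  z(1, 8) = 67  ←
  z(0, 8.333) = 66.67
The maximum is at u = 1, v = 8.

u = 1, v = 8, z = 67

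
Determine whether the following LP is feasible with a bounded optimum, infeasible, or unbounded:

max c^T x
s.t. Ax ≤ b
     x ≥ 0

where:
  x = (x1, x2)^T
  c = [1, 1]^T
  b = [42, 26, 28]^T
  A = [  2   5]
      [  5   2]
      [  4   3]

Feasible with a bounded optimal solution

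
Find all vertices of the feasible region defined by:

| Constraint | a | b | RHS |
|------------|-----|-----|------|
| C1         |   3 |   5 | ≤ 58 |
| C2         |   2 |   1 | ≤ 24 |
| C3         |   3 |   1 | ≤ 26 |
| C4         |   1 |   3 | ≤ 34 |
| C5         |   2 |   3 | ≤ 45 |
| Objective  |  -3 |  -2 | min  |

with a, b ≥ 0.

(0, 0), (8.667, 0), (6, 8), (1, 11), (0, 11.33)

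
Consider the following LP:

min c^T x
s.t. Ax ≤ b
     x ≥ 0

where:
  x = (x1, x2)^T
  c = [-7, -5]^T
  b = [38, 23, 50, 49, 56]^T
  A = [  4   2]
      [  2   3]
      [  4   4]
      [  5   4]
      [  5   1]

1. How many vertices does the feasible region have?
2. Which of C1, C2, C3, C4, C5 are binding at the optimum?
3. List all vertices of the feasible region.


1. 5
2. C1, C4
3. (0, 0), (9.5, 0), (9, 1), (7.857, 2.429), (0, 7.667)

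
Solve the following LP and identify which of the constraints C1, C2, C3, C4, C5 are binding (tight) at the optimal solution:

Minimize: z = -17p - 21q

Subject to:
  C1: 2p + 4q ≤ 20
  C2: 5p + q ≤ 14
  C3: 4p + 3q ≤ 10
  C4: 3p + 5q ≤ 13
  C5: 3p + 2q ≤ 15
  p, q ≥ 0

At p = 1, q = 2, compute slack b - a·x for each constraint:
  C1: 20 − 10 = 10  (slack)
  C2: 14 − 7 = 7  (slack)
  C3: 10 − 10 = 0  (binding)
  C4: 13 − 13 = 0  (binding)
  C5: 15 − 7 = 8  (slack)

Optimal: p = 1, q = 2
Binding: C3, C4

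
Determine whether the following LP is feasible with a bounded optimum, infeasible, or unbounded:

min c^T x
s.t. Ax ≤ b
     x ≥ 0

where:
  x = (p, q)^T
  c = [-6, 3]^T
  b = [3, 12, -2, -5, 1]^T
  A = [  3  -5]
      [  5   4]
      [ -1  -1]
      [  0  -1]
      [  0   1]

Infeasible (no feasible solution exists)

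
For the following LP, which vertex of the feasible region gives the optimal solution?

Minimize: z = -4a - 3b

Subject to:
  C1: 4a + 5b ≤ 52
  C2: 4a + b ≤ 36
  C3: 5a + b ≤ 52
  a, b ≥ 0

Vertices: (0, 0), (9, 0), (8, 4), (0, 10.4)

Evaluate the objective at each vertex of the feasible region:
  z(0, 0) = 0
  z(9, 0) = -36
  z(8, 4) = -44  ←
  z(0, 10.4) = -31.2
The minimum is at a = 8, b = 4.

(8, 4)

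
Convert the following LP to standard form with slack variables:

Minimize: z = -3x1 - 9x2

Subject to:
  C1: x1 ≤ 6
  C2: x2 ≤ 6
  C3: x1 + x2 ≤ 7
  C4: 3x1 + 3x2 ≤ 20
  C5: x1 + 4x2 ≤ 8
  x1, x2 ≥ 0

min z = -3x1 - 9x2

s.t.
  x1 + s1 = 6
  x2 + s2 = 6
  x1 + x2 + s3 = 7
  3x1 + 3x2 + s4 = 20
  x1 + 4x2 + s5 = 8
  x1, x2, s1, s2, s3, s4, s5 ≥ 0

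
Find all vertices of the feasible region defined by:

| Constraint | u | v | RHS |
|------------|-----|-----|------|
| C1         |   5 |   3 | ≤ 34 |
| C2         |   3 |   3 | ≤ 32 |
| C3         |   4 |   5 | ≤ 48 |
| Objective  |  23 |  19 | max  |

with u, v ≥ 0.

(0, 0), (6.8, 0), (2, 8), (0, 9.6)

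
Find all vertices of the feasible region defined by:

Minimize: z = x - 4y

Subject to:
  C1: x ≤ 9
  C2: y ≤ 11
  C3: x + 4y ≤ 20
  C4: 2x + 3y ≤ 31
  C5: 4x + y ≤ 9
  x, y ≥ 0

(0, 0), (2.25, 0), (1.067, 4.733), (0, 5)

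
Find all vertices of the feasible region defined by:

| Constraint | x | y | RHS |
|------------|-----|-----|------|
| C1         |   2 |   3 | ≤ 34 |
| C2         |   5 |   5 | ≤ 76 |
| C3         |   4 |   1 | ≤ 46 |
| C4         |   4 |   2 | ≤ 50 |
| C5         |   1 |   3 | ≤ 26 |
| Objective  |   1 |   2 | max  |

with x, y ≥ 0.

(0, 0), (11.5, 0), (10.5, 4), (10.25, 4.5), (8, 6), (0, 8.667)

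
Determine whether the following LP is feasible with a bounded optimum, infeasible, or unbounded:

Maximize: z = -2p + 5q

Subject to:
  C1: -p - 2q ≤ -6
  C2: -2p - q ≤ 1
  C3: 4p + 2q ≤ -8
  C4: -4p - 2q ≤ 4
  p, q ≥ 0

Infeasible (no feasible solution exists)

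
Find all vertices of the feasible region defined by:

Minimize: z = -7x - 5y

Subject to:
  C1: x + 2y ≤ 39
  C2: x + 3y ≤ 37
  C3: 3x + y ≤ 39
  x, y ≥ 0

(0, 0), (13, 0), (10, 9), (0, 12.33)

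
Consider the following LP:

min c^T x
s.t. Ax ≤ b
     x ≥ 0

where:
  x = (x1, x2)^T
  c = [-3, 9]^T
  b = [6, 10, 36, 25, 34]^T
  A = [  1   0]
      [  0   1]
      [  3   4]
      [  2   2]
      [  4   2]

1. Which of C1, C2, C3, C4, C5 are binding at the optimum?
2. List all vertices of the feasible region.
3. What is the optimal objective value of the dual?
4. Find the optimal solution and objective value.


1. C1
2. (0, 0), (6, 0), (6, 4.5), (0, 9)
3. -18
4. x1 = 6, x2 = 0, z = -18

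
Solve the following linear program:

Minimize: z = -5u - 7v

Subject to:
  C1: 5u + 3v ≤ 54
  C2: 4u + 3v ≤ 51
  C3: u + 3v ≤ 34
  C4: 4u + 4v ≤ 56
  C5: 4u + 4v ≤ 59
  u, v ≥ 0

Evaluate the objective at each vertex of the feasible region:
  z(0, 0) = 0
  z(10.8, 0) = -54
  z(6, 8) = -86
  z(4, 10) = -90  ←
  z(0, 11.33) = -79.33
The minimum is at u = 4, v = 10.

u = 4, v = 10, z = -90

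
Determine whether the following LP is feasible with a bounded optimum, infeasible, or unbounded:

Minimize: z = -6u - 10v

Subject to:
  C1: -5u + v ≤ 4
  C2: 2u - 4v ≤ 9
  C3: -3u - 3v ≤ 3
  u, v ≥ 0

Unbounded (objective can decrease without bound)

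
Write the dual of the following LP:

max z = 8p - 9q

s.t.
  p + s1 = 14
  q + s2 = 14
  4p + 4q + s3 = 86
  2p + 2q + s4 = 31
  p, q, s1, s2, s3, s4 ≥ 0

Primal max cᵀx s.t. Ax ≤ b, x ≥ 0  →  Dual min bᵀy s.t. Aᵀy ≥ c, y ≥ 0.

Minimize: z = 14y1 + 14y2 + 86y3 + 31y4

Subject to:
  y1 + 4y3 + 2y4 ≥ 8
  y2 + 4y3 + 2y4 ≥ -9
  y1, y2, y3, y4 ≥ 0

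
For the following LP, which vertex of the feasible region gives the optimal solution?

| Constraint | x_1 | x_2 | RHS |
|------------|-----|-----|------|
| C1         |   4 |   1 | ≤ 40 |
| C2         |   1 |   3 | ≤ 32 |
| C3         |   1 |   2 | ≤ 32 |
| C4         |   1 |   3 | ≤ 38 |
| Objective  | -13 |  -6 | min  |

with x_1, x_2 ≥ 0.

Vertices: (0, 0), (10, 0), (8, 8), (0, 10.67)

Evaluate the objective at each vertex of the feasible region:
  z(0, 0) = 0
  z(10, 0) = -130
  z(8, 8) = -152  ←
  z(0, 10.67) = -64
The minimum is at x_1 = 8, x_2 = 8.

(8, 8)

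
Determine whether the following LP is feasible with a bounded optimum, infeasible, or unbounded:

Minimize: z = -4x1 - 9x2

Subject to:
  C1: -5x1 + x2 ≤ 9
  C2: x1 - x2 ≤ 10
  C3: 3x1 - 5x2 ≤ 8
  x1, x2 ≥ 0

Unbounded (objective can decrease without bound)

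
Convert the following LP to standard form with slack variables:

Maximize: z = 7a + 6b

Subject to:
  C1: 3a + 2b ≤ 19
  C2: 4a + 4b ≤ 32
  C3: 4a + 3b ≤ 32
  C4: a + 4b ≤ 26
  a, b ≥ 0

max z = 7a + 6b

s.t.
  3a + 2b + s1 = 19
  4a + 4b + s2 = 32
  4a + 3b + s3 = 32
  a + 4b + s4 = 26
  a, b, s1, s2, s3, s4 ≥ 0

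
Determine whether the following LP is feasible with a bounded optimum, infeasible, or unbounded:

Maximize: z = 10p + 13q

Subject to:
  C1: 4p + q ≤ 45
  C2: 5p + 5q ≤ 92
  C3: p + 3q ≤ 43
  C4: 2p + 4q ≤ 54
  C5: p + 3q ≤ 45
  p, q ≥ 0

Feasible with a bounded optimal solution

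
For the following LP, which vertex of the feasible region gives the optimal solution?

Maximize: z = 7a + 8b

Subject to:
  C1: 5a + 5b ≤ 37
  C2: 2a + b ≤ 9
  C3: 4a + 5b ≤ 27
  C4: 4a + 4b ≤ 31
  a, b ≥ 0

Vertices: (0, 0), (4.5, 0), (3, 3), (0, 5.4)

Evaluate the objective at each vertex of the feasible region:
  z(0, 0) = 0
  z(4.5, 0) = 31.5
  z(3, 3) = 45  ←
  z(0, 5.4) = 43.2
The maximum is at a = 3, b = 3.

(3, 3)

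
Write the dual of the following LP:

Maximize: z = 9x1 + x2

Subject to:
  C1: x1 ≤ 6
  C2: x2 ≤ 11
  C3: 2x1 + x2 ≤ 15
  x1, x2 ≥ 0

Primal max cᵀx s.t. Ax ≤ b, x ≥ 0  →  Dual min bᵀy s.t. Aᵀy ≥ c, y ≥ 0.

Minimize: z = 6y1 + 11y2 + 15y3

Subject to:
  y1 + 2y3 ≥ 9
  y2 + y3 ≥ 1
  y1, y2, y3 ≥ 0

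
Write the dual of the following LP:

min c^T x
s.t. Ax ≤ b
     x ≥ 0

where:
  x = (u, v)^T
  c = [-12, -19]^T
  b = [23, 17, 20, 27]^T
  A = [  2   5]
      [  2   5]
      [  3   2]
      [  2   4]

Primal min cᵀx s.t. Ax ≤ b, x ≥ 0  →  Dual max −bᵀy s.t. Aᵀy ≥ −c, y ≥ 0.

Maximize: z = -23y1 - 17y2 - 20y3 - 27y4

Subject to:
  2y1 + 2y2 + 3y3 + 2y4 ≥ 12
  5y1 + 5y2 + 2y3 + 4y4 ≥ 19
  y1, y2, y3, y4 ≥ 0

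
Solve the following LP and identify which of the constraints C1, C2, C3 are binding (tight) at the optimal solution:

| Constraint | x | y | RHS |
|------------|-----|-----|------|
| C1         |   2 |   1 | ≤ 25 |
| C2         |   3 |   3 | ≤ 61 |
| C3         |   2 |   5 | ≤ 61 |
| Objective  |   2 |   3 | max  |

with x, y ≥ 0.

At x = 8, y = 9, compute slack b - a·x for each constraint:
  C1: 25 − 25 = 0  (binding)
  C2: 61 − 51 = 10  (slack)
  C3: 61 − 61 = 0  (binding)

Optimal: x = 8, y = 9
Binding: C1, C3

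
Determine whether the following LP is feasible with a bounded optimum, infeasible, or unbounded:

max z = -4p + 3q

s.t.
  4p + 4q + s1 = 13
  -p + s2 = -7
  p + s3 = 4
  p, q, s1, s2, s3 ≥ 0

Infeasible (no feasible solution exists)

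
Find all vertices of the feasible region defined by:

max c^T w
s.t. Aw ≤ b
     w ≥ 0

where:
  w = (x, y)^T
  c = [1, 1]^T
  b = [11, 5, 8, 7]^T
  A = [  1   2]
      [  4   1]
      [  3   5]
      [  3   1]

(0, 0), (1.25, 0), (1, 1), (0, 1.6)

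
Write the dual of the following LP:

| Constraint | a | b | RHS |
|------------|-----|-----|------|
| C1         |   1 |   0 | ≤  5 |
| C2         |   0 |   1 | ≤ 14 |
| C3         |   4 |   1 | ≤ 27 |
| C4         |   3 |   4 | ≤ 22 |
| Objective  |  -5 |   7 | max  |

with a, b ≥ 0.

Primal max cᵀx s.t. Ax ≤ b, x ≥ 0  →  Dual min bᵀy s.t. Aᵀy ≥ c, y ≥ 0.

Minimize: z = 5y1 + 14y2 + 27y3 + 22y4

Subject to:
  y1 + 4y3 + 3y4 ≥ -5
  y2 + y3 + 4y4 ≥ 7
  y1, y2, y3, y4 ≥ 0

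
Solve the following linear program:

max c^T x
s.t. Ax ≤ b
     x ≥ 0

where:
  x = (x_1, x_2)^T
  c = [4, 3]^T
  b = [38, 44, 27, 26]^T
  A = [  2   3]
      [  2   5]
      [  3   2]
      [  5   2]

Evaluate the objective at each vertex of the feasible region:
  z(0, 0) = 0
  z(5.2, 0) = 20.8
  z(2, 8) = 32  ←
  z(0, 8.8) = 26.4
The maximum is at x_1 = 2, x_2 = 8.

x_1 = 2, x_2 = 8, z = 32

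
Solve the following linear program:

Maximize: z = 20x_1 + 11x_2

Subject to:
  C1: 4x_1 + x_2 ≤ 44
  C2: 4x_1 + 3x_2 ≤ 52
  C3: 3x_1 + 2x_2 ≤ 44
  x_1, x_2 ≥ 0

Evaluate the objective at each vertex of the feasible region:
  z(0, 0) = 0
  z(11, 0) = 220
  z(10, 4) = 244  ←
  z(0, 17.33) = 190.7
The maximum is at x_1 = 10, x_2 = 4.

x_1 = 10, x_2 = 4, z = 244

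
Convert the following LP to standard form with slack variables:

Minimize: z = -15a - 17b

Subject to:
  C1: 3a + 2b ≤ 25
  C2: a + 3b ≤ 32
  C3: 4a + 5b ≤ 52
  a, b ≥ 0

min z = -15a - 17b

s.t.
  3a + 2b + s1 = 25
  a + 3b + s2 = 32
  4a + 5b + s3 = 52
  a, b, s1, s2, s3 ≥ 0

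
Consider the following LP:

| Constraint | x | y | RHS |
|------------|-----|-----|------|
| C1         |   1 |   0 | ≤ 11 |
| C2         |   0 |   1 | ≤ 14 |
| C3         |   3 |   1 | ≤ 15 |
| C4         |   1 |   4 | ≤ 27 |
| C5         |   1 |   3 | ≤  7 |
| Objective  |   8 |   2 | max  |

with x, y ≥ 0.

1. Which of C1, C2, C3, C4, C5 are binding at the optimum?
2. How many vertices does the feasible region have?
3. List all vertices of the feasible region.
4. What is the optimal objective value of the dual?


1. C3
2. 4
3. (0, 0), (5, 0), (4.75, 0.75), (0, 2.333)
4. 40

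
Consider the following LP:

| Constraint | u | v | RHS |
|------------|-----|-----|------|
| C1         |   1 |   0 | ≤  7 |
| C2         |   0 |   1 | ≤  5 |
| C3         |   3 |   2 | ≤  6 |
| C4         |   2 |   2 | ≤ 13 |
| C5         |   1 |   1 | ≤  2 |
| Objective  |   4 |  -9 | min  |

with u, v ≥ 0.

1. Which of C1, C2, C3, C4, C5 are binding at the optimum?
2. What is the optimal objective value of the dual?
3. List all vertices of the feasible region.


1. C5
2. -18
3. (0, 0), (2, 0), (0, 2)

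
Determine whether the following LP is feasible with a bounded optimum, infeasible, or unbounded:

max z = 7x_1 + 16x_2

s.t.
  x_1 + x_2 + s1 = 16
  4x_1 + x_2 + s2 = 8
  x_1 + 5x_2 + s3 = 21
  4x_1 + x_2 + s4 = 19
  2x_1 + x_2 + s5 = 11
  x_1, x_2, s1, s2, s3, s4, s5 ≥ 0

Feasible with a bounded optimal solution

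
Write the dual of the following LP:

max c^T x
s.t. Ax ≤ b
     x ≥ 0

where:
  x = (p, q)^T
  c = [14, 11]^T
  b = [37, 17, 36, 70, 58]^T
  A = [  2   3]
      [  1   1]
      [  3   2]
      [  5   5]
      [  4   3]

Primal max cᵀx s.t. Ax ≤ b, x ≥ 0  →  Dual min bᵀy s.t. Aᵀy ≥ c, y ≥ 0.

Minimize: z = 37y1 + 17y2 + 36y3 + 70y4 + 58y5

Subject to:
  2y1 + y2 + 3y3 + 5y4 + 4y5 ≥ 14
  3y1 + y2 + 2y3 + 5y4 + 3y5 ≥ 11
  y1, y2, y3, y4, y5 ≥ 0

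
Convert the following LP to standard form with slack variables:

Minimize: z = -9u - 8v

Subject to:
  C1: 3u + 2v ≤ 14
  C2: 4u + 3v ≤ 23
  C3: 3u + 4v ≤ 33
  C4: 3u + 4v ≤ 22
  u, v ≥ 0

min z = -9u - 8v

s.t.
  3u + 2v + s1 = 14
  4u + 3v + s2 = 23
  3u + 4v + s3 = 33
  3u + 4v + s4 = 22
  u, v, s1, s2, s3, s4 ≥ 0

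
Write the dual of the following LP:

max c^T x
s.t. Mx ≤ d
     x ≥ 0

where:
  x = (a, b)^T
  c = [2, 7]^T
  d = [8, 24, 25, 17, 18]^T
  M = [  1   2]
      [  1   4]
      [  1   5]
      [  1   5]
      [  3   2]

Primal max cᵀx s.t. Ax ≤ b, x ≥ 0  →  Dual min bᵀy s.t. Aᵀy ≥ c, y ≥ 0.

Minimize: z = 8y1 + 24y2 + 25y3 + 17y4 + 18y5

Subject to:
  y1 + y2 + y3 + y4 + 3y5 ≥ 2
  2y1 + 4y2 + 5y3 + 5y4 + 2y5 ≥ 7
  y1, y2, y3, y4, y5 ≥ 0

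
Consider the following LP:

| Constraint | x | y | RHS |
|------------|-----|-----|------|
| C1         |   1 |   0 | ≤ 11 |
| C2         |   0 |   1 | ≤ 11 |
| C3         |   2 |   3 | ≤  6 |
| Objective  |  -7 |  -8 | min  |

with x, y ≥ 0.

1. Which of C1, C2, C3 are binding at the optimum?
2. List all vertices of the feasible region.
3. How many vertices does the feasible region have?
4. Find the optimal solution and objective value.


1. C3
2. (0, 0), (3, 0), (0, 2)
3. 3
4. x = 3, y = 0, z = -21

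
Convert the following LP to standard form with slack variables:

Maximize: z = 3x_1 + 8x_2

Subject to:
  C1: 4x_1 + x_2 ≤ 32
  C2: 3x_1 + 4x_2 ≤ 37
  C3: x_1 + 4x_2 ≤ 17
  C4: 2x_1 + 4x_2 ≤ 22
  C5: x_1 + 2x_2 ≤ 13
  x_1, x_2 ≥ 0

max z = 3x_1 + 8x_2

s.t.
  4x_1 + x_2 + s1 = 32
  3x_1 + 4x_2 + s2 = 37
  x_1 + 4x_2 + s3 = 17
  2x_1 + 4x_2 + s4 = 22
  x_1 + 2x_2 + s5 = 13
  x_1, x_2, s1, s2, s3, s4, s5 ≥ 0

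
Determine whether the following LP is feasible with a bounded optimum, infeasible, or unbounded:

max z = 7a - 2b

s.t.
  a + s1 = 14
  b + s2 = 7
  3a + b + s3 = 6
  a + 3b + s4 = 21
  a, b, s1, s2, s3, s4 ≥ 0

Feasible with a bounded optimal solution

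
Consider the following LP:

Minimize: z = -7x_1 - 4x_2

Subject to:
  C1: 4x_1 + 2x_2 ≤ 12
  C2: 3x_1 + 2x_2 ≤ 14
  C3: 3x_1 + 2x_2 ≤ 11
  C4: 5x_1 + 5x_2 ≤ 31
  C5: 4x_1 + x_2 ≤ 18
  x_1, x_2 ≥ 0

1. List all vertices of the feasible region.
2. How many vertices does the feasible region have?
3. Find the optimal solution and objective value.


1. (0, 0), (3, 0), (1, 4), (0, 5.5)
2. 4
3. x_1 = 1, x_2 = 4, z = -23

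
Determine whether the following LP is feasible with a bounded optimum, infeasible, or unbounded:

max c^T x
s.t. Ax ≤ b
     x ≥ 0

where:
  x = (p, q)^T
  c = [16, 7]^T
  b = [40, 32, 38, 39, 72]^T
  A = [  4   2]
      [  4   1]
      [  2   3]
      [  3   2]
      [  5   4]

Feasible with a bounded optimal solution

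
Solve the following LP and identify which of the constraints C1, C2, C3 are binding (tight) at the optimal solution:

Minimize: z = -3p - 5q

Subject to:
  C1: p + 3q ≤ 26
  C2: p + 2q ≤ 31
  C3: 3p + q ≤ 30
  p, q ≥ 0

At p = 8, q = 6, compute slack b - a·x for each constraint:
  C1: 26 − 26 = 0  (binding)
  C2: 31 − 20 = 11  (slack)
  C3: 30 − 30 = 0  (binding)

Optimal: p = 8, q = 6
Binding: C1, C3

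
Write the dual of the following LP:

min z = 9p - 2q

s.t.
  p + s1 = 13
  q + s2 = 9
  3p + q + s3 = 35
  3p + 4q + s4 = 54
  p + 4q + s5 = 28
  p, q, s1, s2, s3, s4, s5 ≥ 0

Primal min cᵀx s.t. Ax ≤ b, x ≥ 0  →  Dual max −bᵀy s.t. Aᵀy ≥ −c, y ≥ 0.

Maximize: z = -13y1 - 9y2 - 35y3 - 54y4 - 28y5

Subject to:
  y1 + 3y3 + 3y4 + y5 ≥ -9
  y2 + y3 + 4y4 + 4y5 ≥ 2
  y1, y2, y3, y4, y5 ≥ 0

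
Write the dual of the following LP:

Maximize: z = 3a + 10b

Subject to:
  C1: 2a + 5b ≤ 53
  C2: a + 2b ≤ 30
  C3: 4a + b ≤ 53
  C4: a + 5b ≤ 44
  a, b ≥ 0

Primal max cᵀx s.t. Ax ≤ b, x ≥ 0  →  Dual min bᵀy s.t. Aᵀy ≥ c, y ≥ 0.

Minimize: z = 53y1 + 30y2 + 53y3 + 44y4

Subject to:
  2y1 + y2 + 4y3 + y4 ≥ 3
  5y1 + 2y2 + y3 + 5y4 ≥ 10
  y1, y2, y3, y4 ≥ 0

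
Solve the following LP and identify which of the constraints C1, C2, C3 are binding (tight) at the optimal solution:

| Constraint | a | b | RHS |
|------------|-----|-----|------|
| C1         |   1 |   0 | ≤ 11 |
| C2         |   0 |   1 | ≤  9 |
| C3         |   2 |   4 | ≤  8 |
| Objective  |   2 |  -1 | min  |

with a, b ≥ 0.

At a = 0, b = 2, compute slack b - a·x for each constraint:
  C1: 11 − 0 = 11  (slack)
  C2: 9 − 2 = 7  (slack)
  C3: 8 − 8 = 0  (binding)

Optimal: a = 0, b = 2
Binding: C3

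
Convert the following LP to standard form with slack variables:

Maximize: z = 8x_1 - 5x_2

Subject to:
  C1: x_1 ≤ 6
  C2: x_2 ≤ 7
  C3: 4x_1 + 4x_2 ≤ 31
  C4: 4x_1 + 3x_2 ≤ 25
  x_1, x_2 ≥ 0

max z = 8x_1 - 5x_2

s.t.
  x_1 + s1 = 6
  x_2 + s2 = 7
  4x_1 + 4x_2 + s3 = 31
  4x_1 + 3x_2 + s4 = 25
  x_1, x_2, s1, s2, s3, s4 ≥ 0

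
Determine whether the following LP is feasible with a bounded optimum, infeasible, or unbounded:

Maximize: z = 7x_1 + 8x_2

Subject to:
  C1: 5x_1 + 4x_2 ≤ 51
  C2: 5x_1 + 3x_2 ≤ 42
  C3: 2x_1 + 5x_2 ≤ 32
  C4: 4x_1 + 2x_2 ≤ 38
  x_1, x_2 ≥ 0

Feasible with a bounded optimal solution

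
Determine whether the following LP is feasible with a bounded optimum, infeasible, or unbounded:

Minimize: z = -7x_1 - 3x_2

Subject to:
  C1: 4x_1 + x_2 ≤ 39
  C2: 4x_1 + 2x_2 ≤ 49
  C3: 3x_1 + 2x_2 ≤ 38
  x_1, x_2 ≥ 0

Feasible with a bounded optimal solution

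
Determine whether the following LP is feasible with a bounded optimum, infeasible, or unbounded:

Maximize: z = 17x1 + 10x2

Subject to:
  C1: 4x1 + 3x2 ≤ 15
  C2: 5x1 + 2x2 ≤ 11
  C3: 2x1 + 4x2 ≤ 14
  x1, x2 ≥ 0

Feasible with a bounded optimal solution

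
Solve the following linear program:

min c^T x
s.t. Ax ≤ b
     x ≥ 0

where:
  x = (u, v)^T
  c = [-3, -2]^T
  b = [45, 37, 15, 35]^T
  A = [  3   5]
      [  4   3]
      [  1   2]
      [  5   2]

Evaluate the objective at each vertex of the feasible region:
  z(0, 0) = 0
  z(7, 0) = -21
  z(5, 5) = -25  ←
  z(0, 7.5) = -15
The minimum is at u = 5, v = 5.

u = 5, v = 5, z = -25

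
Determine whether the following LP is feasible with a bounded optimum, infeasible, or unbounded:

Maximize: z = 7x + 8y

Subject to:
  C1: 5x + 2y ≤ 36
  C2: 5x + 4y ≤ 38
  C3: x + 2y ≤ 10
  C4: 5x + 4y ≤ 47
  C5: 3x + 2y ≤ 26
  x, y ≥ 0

Feasible with a bounded optimal solution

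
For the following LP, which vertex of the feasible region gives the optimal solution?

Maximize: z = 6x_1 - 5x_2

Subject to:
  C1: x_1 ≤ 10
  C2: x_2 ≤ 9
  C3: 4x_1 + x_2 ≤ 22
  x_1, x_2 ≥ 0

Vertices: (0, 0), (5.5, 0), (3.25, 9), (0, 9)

Evaluate the objective at each vertex of the feasible region:
  z(0, 0) = 0
  z(5.5, 0) = 33  ←
  z(3.25, 9) = -25.5
  z(0, 9) = -45
The maximum is at x_1 = 5.5, x_2 = 0.

(5.5, 0)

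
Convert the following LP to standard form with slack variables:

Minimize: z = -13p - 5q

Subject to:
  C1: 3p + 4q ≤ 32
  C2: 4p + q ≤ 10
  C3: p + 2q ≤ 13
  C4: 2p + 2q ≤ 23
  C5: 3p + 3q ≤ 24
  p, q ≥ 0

min z = -13p - 5q

s.t.
  3p + 4q + s1 = 32
  4p + q + s2 = 10
  p + 2q + s3 = 13
  2p + 2q + s4 = 23
  3p + 3q + s5 = 24
  p, q, s1, s2, s3, s4, s5 ≥ 0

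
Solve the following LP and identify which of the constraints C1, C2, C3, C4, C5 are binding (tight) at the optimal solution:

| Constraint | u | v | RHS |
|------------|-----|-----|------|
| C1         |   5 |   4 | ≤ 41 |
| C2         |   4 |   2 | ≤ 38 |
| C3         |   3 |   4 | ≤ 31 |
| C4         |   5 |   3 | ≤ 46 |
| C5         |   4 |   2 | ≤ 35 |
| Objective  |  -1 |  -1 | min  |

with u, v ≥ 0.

At u = 5, v = 4, compute slack b - a·x for each constraint:
  C1: 41 − 41 = 0  (binding)
  C2: 38 − 28 = 10  (slack)
  C3: 31 − 31 = 0  (binding)
  C4: 46 − 37 = 9  (slack)
  C5: 35 − 28 = 7  (slack)

Optimal: u = 5, v = 4
Binding: C1, C3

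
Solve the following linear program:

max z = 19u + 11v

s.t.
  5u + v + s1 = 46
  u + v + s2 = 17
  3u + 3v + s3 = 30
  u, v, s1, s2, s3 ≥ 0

Evaluate the objective at each vertex of the feasible region:
  z(0, 0) = 0
  z(9.2, 0) = 174.8
  z(9, 1) = 182  ←
  z(0, 10) = 110
The maximum is at u = 9, v = 1.

u = 9, v = 1, z = 182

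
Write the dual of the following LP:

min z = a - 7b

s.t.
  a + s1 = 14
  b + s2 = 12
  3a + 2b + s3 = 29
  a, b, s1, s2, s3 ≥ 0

Primal min cᵀx s.t. Ax ≤ b, x ≥ 0  →  Dual max −bᵀy s.t. Aᵀy ≥ −c, y ≥ 0.

Maximize: z = -14y1 - 12y2 - 29y3

Subject to:
  y1 + 3y3 ≥ -1
  y2 + 2y3 ≥ 7
  y1, y2, y3 ≥ 0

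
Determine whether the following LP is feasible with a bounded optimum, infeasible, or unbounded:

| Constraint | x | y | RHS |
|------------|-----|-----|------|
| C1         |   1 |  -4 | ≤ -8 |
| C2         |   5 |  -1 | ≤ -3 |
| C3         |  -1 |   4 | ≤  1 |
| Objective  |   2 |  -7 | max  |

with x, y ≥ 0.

Infeasible (no feasible solution exists)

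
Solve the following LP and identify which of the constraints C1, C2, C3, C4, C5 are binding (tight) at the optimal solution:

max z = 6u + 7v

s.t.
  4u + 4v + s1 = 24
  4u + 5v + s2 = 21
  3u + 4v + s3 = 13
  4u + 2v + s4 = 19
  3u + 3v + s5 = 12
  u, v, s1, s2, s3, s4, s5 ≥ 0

At u = 3, v = 1, compute slack b - a·x for each constraint:
  C1: 24 − 16 = 8  (slack)
  C2: 21 − 17 = 4  (slack)
  C3: 13 − 13 = 0  (binding)
  C4: 19 − 14 = 5  (slack)
  C5: 12 − 12 = 0  (binding)

Optimal: u = 3, v = 1
Binding: C3, C5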